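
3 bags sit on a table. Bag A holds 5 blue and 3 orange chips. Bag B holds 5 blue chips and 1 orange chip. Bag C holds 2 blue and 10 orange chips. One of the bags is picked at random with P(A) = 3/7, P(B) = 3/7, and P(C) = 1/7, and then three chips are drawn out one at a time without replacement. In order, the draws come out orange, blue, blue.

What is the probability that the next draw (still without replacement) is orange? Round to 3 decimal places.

0.218

Compute the likelihood of the observed sequence for each case: P(data | bag A) = (3/8)(5/7)(4/6) = 0.17857; P(data | bag B) = (1/6)(5/5)(4/4) = 0.16667; P(data | bag C) = (10/12)(2/11)(1/10) = 0.015152.
The prior-weighted likelihoods are 3/7 · 0.17857 = 0.076531, 3/7 · 0.16667 = 0.071429, 1/7 · 0.015152 = 0.0021645; with total 0.15012.
Normalising, the posterior is P(bag A | data) = 0.50978, P(bag B | data) = 0.4758, P(bag C | data) = 0.014418.
The predictive probability is P(orange next | data) = (2/5)(0.50978) + (0)(0.4758) + (1)(0.014418) = 0.21833.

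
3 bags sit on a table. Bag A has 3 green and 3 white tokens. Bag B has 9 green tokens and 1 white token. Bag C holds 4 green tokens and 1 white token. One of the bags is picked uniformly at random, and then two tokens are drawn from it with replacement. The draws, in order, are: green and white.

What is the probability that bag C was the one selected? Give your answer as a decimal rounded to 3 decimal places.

For each hypothesis, P(data | H) works out to: P(data | bag A) = (3/6)(3/6) = 1/4; P(data | bag B) = (9/10)(1/10) = 9/100; P(data | bag C) = (4/5)(1/5) = 4/25.
The prior-weighted likelihoods are 1/3 · 1/4 = 1/12, 1/3 · 9/100 = 3/100, 1/3 · 4/25 = 4/75; with total 1/6.
Therefore the posterior P(bag C | data) = (4/75) / (1/6) = 8/25.

0.320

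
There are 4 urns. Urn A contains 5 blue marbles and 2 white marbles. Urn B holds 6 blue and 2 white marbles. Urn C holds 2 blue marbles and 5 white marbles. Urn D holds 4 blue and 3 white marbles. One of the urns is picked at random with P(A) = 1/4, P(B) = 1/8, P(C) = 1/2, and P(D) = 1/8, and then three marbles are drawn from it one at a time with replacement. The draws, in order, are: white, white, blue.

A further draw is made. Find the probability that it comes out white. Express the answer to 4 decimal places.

0.5948

Compute the likelihood of the observed sequence for each case: P(data | urn A) = (2/7)(2/7)(5/7) = 0.058309; P(data | urn B) = (2/8)(2/8)(6/8) = 0.046875; P(data | urn C) = (5/7)(5/7)(2/7) = 0.14577; P(data | urn D) = (3/7)(3/7)(4/7) = 0.10496.
Multiplying each by its prior: 1/4 · 0.058309 = 0.014577, 1/8 · 0.046875 = 0.0058594, 1/2 · 0.14577 = 0.072886, 1/8 · 0.10496 = 0.01312; these sum to 0.10644.
Dividing through by the total gives posterior P(urn A | data) = 0.13695, P(urn B | data) = 0.055047, P(urn C | data) = 0.68475, P(urn D | data) = 0.12325.
Averaging over the posterior, P(white next | data) = (2/7)(0.13695) + (1/4)(0.055047) + (5/7)(0.68475) + (3/7)(0.12325) = 0.59482.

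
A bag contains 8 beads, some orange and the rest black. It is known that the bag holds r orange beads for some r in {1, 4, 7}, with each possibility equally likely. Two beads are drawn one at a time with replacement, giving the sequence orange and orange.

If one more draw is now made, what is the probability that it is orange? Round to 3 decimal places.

0.773

The likelihood of the observed sequence under each hypothesis: P(data | r = 1) = (1/8)(1/8) = 1/64; P(data | r = 4) = (4/8)(4/8) = 1/4; P(data | r = 7) = (7/8)(7/8) = 49/64.
Multiplying each by its prior: 1/3 · 1/64 = 1/192, 1/3 · 1/4 = 1/12, 1/3 · 49/64 = 49/192; with total 11/32.
The posterior is then P(r = 1 | data) = 1/66, P(r = 4 | data) = 8/33, P(r = 7 | data) = 49/66.
Averaging over the posterior, P(orange next | data) = (1/8)(1/66) + (1/2)(8/33) + (7/8)(49/66) = 17/22.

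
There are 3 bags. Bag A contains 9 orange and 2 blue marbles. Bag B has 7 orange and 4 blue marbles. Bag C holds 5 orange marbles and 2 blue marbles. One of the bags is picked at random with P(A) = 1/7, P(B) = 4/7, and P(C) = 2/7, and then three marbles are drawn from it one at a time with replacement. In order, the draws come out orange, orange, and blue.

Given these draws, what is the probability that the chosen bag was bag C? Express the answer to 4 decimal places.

0.2909

Compute the likelihood of the observed sequence for each case: P(data | bag A) = (9/11)(9/11)(2/11) = 0.12171; P(data | bag B) = (7/11)(7/11)(4/11) = 0.14726; P(data | bag C) = (5/7)(5/7)(2/7) = 0.14577.
Weighting by the prior gives 1/7 · 0.12171 = 0.017388, 4/7 · 0.14726 = 0.084147, 2/7 · 0.14577 = 0.041649; summing to 0.14318.
Hence P(bag C | data) = (0.041649) / (0.14318) = 0.29088.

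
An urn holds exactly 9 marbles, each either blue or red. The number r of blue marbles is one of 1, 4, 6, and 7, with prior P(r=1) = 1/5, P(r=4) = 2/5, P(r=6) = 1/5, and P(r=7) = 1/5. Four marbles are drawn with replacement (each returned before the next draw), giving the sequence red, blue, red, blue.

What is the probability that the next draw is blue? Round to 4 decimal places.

For each hypothesis, P(data | H) works out to: P(data | r = 1) = (8/9)(1/9)(8/9)(1/9) = 0.0097546; P(data | r = 4) = (5/9)(4/9)(5/9)(4/9) = 0.060966; P(data | r = 6) = (3/9)(6/9)(3/9)(6/9) = 0.049383; P(data | r = 7) = (2/9)(7/9)(2/9)(7/9) = 0.029873.
Weighting by the prior gives 1/5 · 0.0097546 = 0.0019509, 2/5 · 0.060966 = 0.024387, 1/5 · 0.049383 = 0.0098765, 1/5 · 0.029873 = 0.0059747; with total 0.042189.
The posterior is then P(r = 1 | data) = 0.046243, P(r = 4 | data) = 0.57803, P(r = 6 | data) = 0.2341, P(r = 7 | data) = 0.14162.
The predictive probability is P(blue next | data) = (1/9)(0.046243) + (4/9)(0.57803) + (2/3)(0.2341) + (7/9)(0.14162) = 0.52826.

0.5283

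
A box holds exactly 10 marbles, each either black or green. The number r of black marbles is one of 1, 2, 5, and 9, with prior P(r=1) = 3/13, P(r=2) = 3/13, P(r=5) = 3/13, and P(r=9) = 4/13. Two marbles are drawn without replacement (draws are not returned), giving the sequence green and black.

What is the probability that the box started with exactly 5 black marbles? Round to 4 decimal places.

0.4032

The likelihood of the observed sequence under each hypothesis: P(data | r = 1) = (9/10)(1/9) = 1/10; P(data | r = 2) = (8/10)(2/9) = 8/45; P(data | r = 5) = (5/10)(5/9) = 5/18; P(data | r = 9) = (1/10)(9/9) = 1/10.
The prior-weighted likelihoods are 3/13 · 1/10 = 3/130, 3/13 · 8/45 = 8/195, 3/13 · 5/18 = 5/78, 4/13 · 1/10 = 2/65; summing to 31/195.
By Bayes' rule, P(r = 5 | data) = (5/78) / (31/195) = 25/62.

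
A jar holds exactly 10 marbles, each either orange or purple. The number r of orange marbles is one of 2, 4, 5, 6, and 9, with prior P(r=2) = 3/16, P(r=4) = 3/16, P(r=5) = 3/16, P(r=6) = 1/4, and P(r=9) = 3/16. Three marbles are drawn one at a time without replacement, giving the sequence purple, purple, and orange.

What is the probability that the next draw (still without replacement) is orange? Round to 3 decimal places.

The likelihood of the observed sequence under each hypothesis: P(data | r = 2) = (8/10)(7/9)(2/8) = 7/45; P(data | r = 4) = (6/10)(5/9)(4/8) = 1/6; P(data | r = 5) = (5/10)(4/9)(5/8) = 5/36; P(data | r = 6) = (4/10)(3/9)(6/8) = 1/10; P(data | r = 9) = (1/10)(0/9) = 0.
The prior-weighted likelihoods are 3/16 · 7/45 = 7/240, 3/16 · 1/6 = 1/32, 3/16 · 5/36 = 5/192, 1/4 · 1/10 = 1/40, 3/16 · 0 = 0; these sum to 107/960.
Dividing through by the total gives posterior P(r = 2 | data) = 28/107, P(r = 4 | data) = 30/107, P(r = 5 | data) = 25/107, P(r = 6 | data) = 24/107, P(r = 9 | data) = 0.
So P(orange next | data) = Σ P(orange next | H) P(H | data) = (1/7)(28/107) + (3/7)(30/107) + (4/7)(25/107) + (5/7)(24/107) = 338/749.

0.451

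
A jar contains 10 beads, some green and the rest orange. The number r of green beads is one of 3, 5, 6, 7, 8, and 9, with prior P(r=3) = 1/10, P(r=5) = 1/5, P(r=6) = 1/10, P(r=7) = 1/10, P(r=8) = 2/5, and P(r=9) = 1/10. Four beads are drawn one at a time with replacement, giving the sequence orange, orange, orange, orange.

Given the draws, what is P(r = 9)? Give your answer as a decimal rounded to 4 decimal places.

For each hypothesis, P(data | H) works out to: P(data | r = 3) = (7/10)(7/10)(7/10)(7/10) = 0.2401; P(data | r = 5) = (5/10)(5/10)(5/10)(5/10) = 0.0625; P(data | r = 6) = (4/10)(4/10)(4/10)(4/10) = 0.0256; P(data | r = 7) = (3/10)(3/10)(3/10)(3/10) = 0.0081; P(data | r = 8) = (2/10)(2/10)(2/10)(2/10) = 0.0016; P(data | r = 9) = (1/10)(1/10)(1/10)(1/10) = 0.0001.
Weighting by the prior gives 1/10 · 0.2401 = 0.02401, 1/5 · 0.0625 = 0.0125, 1/10 · 0.0256 = 0.00256, 1/10 · 0.0081 = 0.00081, 2/5 · 0.0016 = 0.00064, 1/10 · 0.0001 = 1e-05; these sum to 0.04053.
Therefore the posterior P(r = 9 | data) = (1e-05) / (0.04053) = 0.00024673.

0.0002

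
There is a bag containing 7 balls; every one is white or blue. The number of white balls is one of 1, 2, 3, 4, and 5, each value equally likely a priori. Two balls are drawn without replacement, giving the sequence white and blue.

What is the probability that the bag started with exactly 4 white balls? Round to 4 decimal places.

For each hypothesis, P(data | H) works out to: P(data | r = 1) = (1/7)(6/6) = 1/7; P(data | r = 2) = (2/7)(5/6) = 5/21; P(data | r = 3) = (3/7)(4/6) = 2/7; P(data | r = 4) = (4/7)(3/6) = 2/7; P(data | r = 5) = (5/7)(2/6) = 5/21.
Multiplying each by its prior: 1/5 · 1/7 = 1/35, 1/5 · 5/21 = 1/21, 1/5 · 2/7 = 2/35, 1/5 · 2/7 = 2/35, 1/5 · 5/21 = 1/21; with total 5/21.
Therefore the posterior P(r = 4 | data) = (2/35) / (5/21) = 6/25.

0.2400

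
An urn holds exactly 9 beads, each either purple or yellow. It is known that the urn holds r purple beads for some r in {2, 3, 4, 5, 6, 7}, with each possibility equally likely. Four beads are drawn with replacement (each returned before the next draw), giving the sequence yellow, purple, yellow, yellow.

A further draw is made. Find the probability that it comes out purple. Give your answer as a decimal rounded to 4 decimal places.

0.3879

Compute the likelihood of the observed sequence for each case: P(data | r = 2) = (7/9)(2/9)(7/9)(7/9) = 0.10456; P(data | r = 3) = (6/9)(3/9)(6/9)(6/9) = 0.098765; P(data | r = 4) = (5/9)(4/9)(5/9)(5/9) = 0.076208; P(data | r = 5) = (4/9)(5/9)(4/9)(4/9) = 0.048773; P(data | r = 6) = (3/9)(6/9)(3/9)(3/9) = 0.024691; P(data | r = 7) = (2/9)(7/9)(2/9)(2/9) = 0.0085353.
Multiplying each by its prior: 1/6 · 0.10456 = 0.017426, 1/6 · 0.098765 = 0.016461, 1/6 · 0.076208 = 0.012701, 1/6 · 0.048773 = 0.0081288, 1/6 · 0.024691 = 0.0041152, 1/6 · 0.0085353 = 0.0014225; summing to 0.060255.
Dividing through by the total gives posterior P(r = 2 | data) = 0.28921, P(r = 3 | data) = 0.27319, P(r = 4 | data) = 0.21079, P(r = 5 | data) = 0.13491, P(r = 6 | data) = 0.068297, P(r = 7 | data) = 0.023609.
The predictive probability is P(purple next | data) = (2/9)(0.28921) + (1/3)(0.27319) + (4/9)(0.21079) + (5/9)(0.13491) + (2/3)(0.068297) + (7/9)(0.023609) = 0.38786.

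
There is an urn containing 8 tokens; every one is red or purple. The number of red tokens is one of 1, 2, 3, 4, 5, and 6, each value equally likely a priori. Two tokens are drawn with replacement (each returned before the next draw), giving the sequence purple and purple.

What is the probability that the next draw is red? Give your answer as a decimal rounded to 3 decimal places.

The likelihood of the observed sequence under each hypothesis: P(data | r = 1) = (7/8)(7/8) = 49/64; P(data | r = 2) = (6/8)(6/8) = 9/16; P(data | r = 3) = (5/8)(5/8) = 25/64; P(data | r = 4) = (4/8)(4/8) = 1/4; P(data | r = 5) = (3/8)(3/8) = 9/64; P(data | r = 6) = (2/8)(2/8) = 1/16.
Multiplying each by its prior: 1/6 · 49/64 = 49/384, 1/6 · 9/16 = 3/32, 1/6 · 25/64 = 25/384, 1/6 · 1/4 = 1/24, 1/6 · 9/64 = 3/128, 1/6 · 1/16 = 1/96; with total 139/384.
The posterior is then P(r = 1 | data) = 0.35252, P(r = 2 | data) = 0.25899, P(r = 3 | data) = 0.17986, P(r = 4 | data) = 0.11511, P(r = 5 | data) = 0.064748, P(r = 6 | data) = 0.028777.
The predictive probability is P(red next | data) = (1/8)(0.35252) + (1/4)(0.25899) + (3/8)(0.17986) + (1/2)(0.11511) + (5/8)(0.064748) + (3/4)(0.028777) = 0.29586.

0.296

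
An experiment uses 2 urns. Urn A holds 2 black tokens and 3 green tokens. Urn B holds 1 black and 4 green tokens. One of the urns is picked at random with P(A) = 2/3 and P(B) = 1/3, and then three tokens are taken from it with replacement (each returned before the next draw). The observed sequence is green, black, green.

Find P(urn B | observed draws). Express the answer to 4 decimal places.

0.3077

For each hypothesis, P(data | H) works out to: P(data | urn A) = (3/5)(2/5)(3/5) = 18/125; P(data | urn B) = (4/5)(1/5)(4/5) = 16/125.
The prior-weighted likelihoods are 2/3 · 18/125 = 12/125, 1/3 · 16/125 = 16/375; summing to 52/375.
So P(urn B | data) = (16/375) / (52/375) = 4/13.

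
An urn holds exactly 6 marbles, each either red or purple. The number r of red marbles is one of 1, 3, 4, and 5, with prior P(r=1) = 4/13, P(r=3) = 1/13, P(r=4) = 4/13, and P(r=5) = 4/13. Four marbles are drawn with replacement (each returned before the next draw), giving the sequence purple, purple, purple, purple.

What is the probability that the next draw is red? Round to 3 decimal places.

The likelihood of the observed sequence under each hypothesis: P(data | r = 1) = (5/6)(5/6)(5/6)(5/6) = 0.48225; P(data | r = 3) = (3/6)(3/6)(3/6)(3/6) = 0.0625; P(data | r = 4) = (2/6)(2/6)(2/6)(2/6) = 0.012346; P(data | r = 5) = (1/6)(1/6)(1/6)(1/6) = 0.0007716.
Weighting by the prior gives 4/13 · 0.48225 = 0.14839, 1/13 · 0.0625 = 0.0048077, 4/13 · 0.012346 = 0.0037987, 4/13 · 0.0007716 = 0.00023742; these sum to 0.15723.
The posterior is then P(r = 1 | data) = 0.94375, P(r = 3 | data) = 0.030578, P(r = 4 | data) = 0.02416, P(r = 5 | data) = 0.00151.
So P(red next | data) = Σ P(red next | H) P(H | data) = (1/6)(0.94375) + (1/2)(0.030578) + (2/3)(0.02416) + (5/6)(0.00151) = 0.18995.

0.190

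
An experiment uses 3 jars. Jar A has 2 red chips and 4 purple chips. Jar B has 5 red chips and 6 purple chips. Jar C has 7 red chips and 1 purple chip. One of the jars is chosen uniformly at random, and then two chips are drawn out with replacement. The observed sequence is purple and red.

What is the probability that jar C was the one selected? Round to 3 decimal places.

0.189

Under each hypothesis, the probability of the observed sequence is: P(data | jar A) = (4/6)(2/6) = 0.22222; P(data | jar B) = (6/11)(5/11) = 0.24793; P(data | jar C) = (1/8)(7/8) = 0.10938.
The prior-weighted likelihoods are 1/3 · 0.22222 = 0.074074, 1/3 · 0.24793 = 0.082645, 1/3 · 0.10938 = 0.036458; with total 0.19318.
By Bayes' rule, P(jar C | data) = (0.036458) / (0.19318) = 0.18873.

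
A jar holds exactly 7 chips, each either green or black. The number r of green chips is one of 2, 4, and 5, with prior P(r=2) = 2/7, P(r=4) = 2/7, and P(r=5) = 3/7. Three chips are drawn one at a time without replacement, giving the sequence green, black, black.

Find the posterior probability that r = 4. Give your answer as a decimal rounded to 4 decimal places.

Compute the likelihood of the observed sequence for each case: P(data | r = 2) = (2/7)(5/6)(4/5) = 4/21; P(data | r = 4) = (4/7)(3/6)(2/5) = 4/35; P(data | r = 5) = (5/7)(2/6)(1/5) = 1/21.
The prior-weighted likelihoods are 2/7 · 4/21 = 8/147, 2/7 · 4/35 = 8/245, 3/7 · 1/21 = 1/49; summing to 79/735.
By Bayes' rule, P(r = 4 | data) = (8/245) / (79/735) = 24/79.

0.3038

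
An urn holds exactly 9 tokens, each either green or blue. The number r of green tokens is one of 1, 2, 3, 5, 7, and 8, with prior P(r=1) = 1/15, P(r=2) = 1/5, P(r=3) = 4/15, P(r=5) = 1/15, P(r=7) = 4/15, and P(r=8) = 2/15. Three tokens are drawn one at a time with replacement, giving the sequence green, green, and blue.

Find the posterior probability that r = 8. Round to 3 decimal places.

0.138

Compute the likelihood of the observed sequence for each case: P(data | r = 1) = (1/9)(1/9)(8/9) = 0.010974; P(data | r = 2) = (2/9)(2/9)(7/9) = 0.038409; P(data | r = 3) = (3/9)(3/9)(6/9) = 0.074074; P(data | r = 5) = (5/9)(5/9)(4/9) = 0.13717; P(data | r = 7) = (7/9)(7/9)(2/9) = 0.13443; P(data | r = 8) = (8/9)(8/9)(1/9) = 0.087791.
The prior-weighted likelihoods are 1/15 · 0.010974 = 0.0007316, 1/5 · 0.038409 = 0.0076818, 4/15 · 0.074074 = 0.019753, 1/15 · 0.13717 = 0.0091449, 4/15 · 0.13443 = 0.035848, 2/15 · 0.087791 = 0.011706; summing to 0.084865.
Hence P(r = 8 | data) = (0.011706) / (0.084865) = 0.13793.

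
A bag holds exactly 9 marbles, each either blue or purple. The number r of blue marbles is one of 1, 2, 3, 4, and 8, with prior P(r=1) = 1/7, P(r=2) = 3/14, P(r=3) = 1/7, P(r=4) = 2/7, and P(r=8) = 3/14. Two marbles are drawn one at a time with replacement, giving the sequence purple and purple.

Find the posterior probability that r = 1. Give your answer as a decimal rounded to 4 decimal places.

0.2844

Under each hypothesis, the probability of the observed sequence is: P(data | r = 1) = (8/9)(8/9) = 64/81; P(data | r = 2) = (7/9)(7/9) = 49/81; P(data | r = 3) = (6/9)(6/9) = 4/9; P(data | r = 4) = (5/9)(5/9) = 25/81; P(data | r = 8) = (1/9)(1/9) = 1/81.
Multiplying each by its prior: 1/7 · 64/81 = 64/567, 3/14 · 49/81 = 7/54, 1/7 · 4/9 = 4/63, 2/7 · 25/81 = 50/567, 3/14 · 1/81 = 1/378; summing to 25/63.
By Bayes' rule, P(r = 1 | data) = (64/567) / (25/63) = 64/225.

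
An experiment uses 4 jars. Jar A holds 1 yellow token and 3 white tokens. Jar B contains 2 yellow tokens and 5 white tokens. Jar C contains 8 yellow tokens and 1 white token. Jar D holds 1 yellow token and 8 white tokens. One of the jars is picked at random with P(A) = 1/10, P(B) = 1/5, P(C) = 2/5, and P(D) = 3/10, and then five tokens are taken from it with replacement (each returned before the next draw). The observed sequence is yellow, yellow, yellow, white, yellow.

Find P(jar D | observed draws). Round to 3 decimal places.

Compute the likelihood of the observed sequence for each case: P(data | jar A) = (1/4)(1/4)(1/4)(3/4)(1/4) = 0.0029297; P(data | jar B) = (2/7)(2/7)(2/7)(5/7)(2/7) = 0.0047599; P(data | jar C) = (8/9)(8/9)(8/9)(1/9)(8/9) = 0.069366; P(data | jar D) = (1/9)(1/9)(1/9)(8/9)(1/9) = 0.00013548.
The prior-weighted likelihoods are 1/10 · 0.0029297 = 0.00029297, 1/5 · 0.0047599 = 0.00095198, 2/5 · 0.069366 = 0.027746, 3/10 · 0.00013548 = 4.0644e-05; these sum to 0.029032.
So P(jar D | data) = (4.0644e-05) / (0.029032) = 0.0014.

0.001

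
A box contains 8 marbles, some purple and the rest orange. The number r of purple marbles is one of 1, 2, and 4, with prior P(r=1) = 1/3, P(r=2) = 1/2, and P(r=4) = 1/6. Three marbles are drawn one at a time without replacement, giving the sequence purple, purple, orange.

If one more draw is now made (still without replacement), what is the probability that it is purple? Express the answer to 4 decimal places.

0.2286

The likelihood of the observed sequence under each hypothesis: P(data | r = 1) = (1/8)(0/7) = 0; P(data | r = 2) = (2/8)(1/7)(6/6) = 1/28; P(data | r = 4) = (4/8)(3/7)(4/6) = 1/7.
Multiplying each by its prior: 1/3 · 0 = 0, 1/2 · 1/28 = 1/56, 1/6 · 1/7 = 1/42; these sum to 1/24.
Normalising, the posterior is P(r = 1 | data) = 0, P(r = 2 | data) = 3/7, P(r = 4 | data) = 4/7.
The predictive probability is P(purple next | data) = (0)(3/7) + (2/5)(4/7) = 8/35.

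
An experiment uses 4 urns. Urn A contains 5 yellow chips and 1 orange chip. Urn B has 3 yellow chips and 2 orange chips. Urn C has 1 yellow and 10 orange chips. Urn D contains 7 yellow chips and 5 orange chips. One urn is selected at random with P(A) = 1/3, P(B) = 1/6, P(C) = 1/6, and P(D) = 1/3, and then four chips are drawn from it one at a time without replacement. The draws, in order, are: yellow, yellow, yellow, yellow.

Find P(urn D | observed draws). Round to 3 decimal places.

0.175

The likelihood of the observed sequence under each hypothesis: P(data | urn A) = (5/6)(4/5)(3/4)(2/3) = 1/3; P(data | urn B) = (3/5)(2/4)(1/3)(0/2) = 0; P(data | urn C) = (1/11)(0/10) = 0; P(data | urn D) = (7/12)(6/11)(5/10)(4/9) = 7/99.
The prior-weighted likelihoods are 1/3 · 1/3 = 1/9, 1/6 · 0 = 0, 1/6 · 0 = 0, 1/3 · 7/99 = 7/297; summing to 40/297.
Hence P(urn D | data) = (7/297) / (40/297) = 7/40.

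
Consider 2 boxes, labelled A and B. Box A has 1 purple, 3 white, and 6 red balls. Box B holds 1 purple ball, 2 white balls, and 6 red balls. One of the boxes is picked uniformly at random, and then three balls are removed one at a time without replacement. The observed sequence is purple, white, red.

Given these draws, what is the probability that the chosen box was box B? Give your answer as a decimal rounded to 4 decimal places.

0.4878

For each hypothesis, P(data | H) works out to: P(data | box A) = (1/10)(3/9)(6/8) = 0.025; P(data | box B) = (1/9)(2/8)(6/7) = 0.02381.
Weighting by the prior gives 1/2 · 0.025 = 0.0125, 1/2 · 0.02381 = 0.011905; with total 0.024405.
So P(box B | data) = (0.011905) / (0.024405) = 0.4878.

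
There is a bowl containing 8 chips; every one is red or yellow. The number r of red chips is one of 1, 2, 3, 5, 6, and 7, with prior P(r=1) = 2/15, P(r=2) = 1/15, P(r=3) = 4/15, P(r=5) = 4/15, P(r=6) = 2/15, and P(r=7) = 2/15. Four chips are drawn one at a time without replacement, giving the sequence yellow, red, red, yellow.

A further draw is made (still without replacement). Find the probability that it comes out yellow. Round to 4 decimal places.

For each hypothesis, P(data | H) works out to: P(data | r = 1) = (7/8)(1/7)(0/6) = 0; P(data | r = 2) = (6/8)(2/7)(1/6)(5/5) = 1/28; P(data | r = 3) = (5/8)(3/7)(2/6)(4/5) = 1/14; P(data | r = 5) = (3/8)(5/7)(4/6)(2/5) = 1/14; P(data | r = 6) = (2/8)(6/7)(5/6)(1/5) = 1/28; P(data | r = 7) = (1/8)(7/7)(6/6)(0/5) = 0.
Multiplying each by its prior: 2/15 · 0 = 0, 1/15 · 1/28 = 1/420, 4/15 · 1/14 = 2/105, 4/15 · 1/14 = 2/105, 2/15 · 1/28 = 1/210, 2/15 · 0 = 0; summing to 19/420.
The posterior is then P(r = 1 | data) = 0, P(r = 2 | data) = 1/19, P(r = 3 | data) = 8/19, P(r = 5 | data) = 8/19, P(r = 6 | data) = 2/19, P(r = 7 | data) = 0.
So P(yellow next | data) = Σ P(yellow next | H) P(H | data) = (1)(1/19) + (3/4)(8/19) + (1/4)(8/19) + (0)(2/19) = 9/19.

0.4737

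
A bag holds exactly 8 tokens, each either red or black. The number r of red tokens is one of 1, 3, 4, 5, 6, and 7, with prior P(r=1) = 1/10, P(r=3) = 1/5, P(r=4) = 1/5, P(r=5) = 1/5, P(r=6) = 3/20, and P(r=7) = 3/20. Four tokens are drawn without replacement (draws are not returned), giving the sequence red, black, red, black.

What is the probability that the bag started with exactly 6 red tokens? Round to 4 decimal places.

Compute the likelihood of the observed sequence for each case: P(data | r = 1) = (1/8)(7/7)(0/6) = 0; P(data | r = 3) = (3/8)(5/7)(2/6)(4/5) = 0.071429; P(data | r = 4) = (4/8)(4/7)(3/6)(3/5) = 0.085714; P(data | r = 5) = (5/8)(3/7)(4/6)(2/5) = 0.071429; P(data | r = 6) = (6/8)(2/7)(5/6)(1/5) = 0.035714; P(data | r = 7) = (7/8)(1/7)(6/6)(0/5) = 0.
Multiplying each by its prior: 1/10 · 0 = 0, 1/5 · 0.071429 = 0.014286, 1/5 · 0.085714 = 0.017143, 1/5 · 0.071429 = 0.014286, 3/20 · 0.035714 = 0.0053571, 3/20 · 0 = 0; these sum to 0.051071.
Hence P(r = 6 | data) = (0.0053571) / (0.051071) = 0.1049.

0.1049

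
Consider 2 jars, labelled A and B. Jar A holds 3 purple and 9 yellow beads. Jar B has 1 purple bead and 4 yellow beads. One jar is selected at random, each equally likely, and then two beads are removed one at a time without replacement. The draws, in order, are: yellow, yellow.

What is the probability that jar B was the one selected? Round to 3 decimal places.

0.524

For each hypothesis, P(data | H) works out to: P(data | jar A) = (9/12)(8/11) = 6/11; P(data | jar B) = (4/5)(3/4) = 3/5.
Multiplying each by its prior: 1/2 · 6/11 = 3/11, 1/2 · 3/5 = 3/10; these sum to 63/110.
So P(jar B | data) = (3/10) / (63/110) = 11/21.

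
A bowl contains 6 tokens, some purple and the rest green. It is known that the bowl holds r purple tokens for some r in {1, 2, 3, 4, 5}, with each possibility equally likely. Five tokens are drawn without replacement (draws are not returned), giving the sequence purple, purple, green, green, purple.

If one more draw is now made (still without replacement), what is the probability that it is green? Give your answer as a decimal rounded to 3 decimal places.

Under each hypothesis, the probability of the observed sequence is: P(data | r = 1) = (1/6)(0/5) = 0; P(data | r = 2) = (2/6)(1/5)(4/4)(3/3)(0/2) = 0; P(data | r = 3) = (3/6)(2/5)(3/4)(2/3)(1/2) = 1/20; P(data | r = 4) = (4/6)(3/5)(2/4)(1/3)(2/2) = 1/15; P(data | r = 5) = (5/6)(4/5)(1/4)(0/3) = 0.
Weighting by the prior gives 1/5 · 0 = 0, 1/5 · 0 = 0, 1/5 · 1/20 = 1/100, 1/5 · 1/15 = 1/75, 1/5 · 0 = 0; summing to 7/300.
The posterior is then P(r = 1 | data) = 0, P(r = 2 | data) = 0, P(r = 3 | data) = 3/7, P(r = 4 | data) = 4/7, P(r = 5 | data) = 0.
The predictive probability is P(green next | data) = (1)(3/7) + (0)(4/7) = 3/7.

0.429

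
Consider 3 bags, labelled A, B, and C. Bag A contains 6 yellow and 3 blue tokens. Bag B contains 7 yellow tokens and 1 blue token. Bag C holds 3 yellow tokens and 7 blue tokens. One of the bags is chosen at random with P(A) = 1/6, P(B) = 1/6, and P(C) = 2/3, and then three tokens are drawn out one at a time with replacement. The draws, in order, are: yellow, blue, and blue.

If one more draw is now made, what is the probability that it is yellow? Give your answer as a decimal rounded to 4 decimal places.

Under each hypothesis, the probability of the observed sequence is: P(data | bag A) = (6/9)(3/9)(3/9) = 0.074074; P(data | bag B) = (7/8)(1/8)(1/8) = 0.013672; P(data | bag C) = (3/10)(7/10)(7/10) = 0.147.
The prior-weighted likelihoods are 1/6 · 0.074074 = 0.012346, 1/6 · 0.013672 = 0.0022786, 2/3 · 0.147 = 0.098; with total 0.11262.
Dividing through by the total gives posterior P(bag A | data) = 0.10962, P(bag B | data) = 0.020232, P(bag C | data) = 0.87015.
So P(yellow next | data) = Σ P(yellow next | H) P(H | data) = (2/3)(0.10962) + (7/8)(0.020232) + (3/10)(0.87015) = 0.35183.

0.3518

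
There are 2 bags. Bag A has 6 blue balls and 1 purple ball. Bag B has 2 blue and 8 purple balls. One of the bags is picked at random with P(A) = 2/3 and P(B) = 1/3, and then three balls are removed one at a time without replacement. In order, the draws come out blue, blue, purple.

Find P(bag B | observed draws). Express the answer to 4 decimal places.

The likelihood of the observed sequence under each hypothesis: P(data | bag A) = (6/7)(5/6)(1/5) = 1/7; P(data | bag B) = (2/10)(1/9)(8/8) = 1/45.
Weighting by the prior gives 2/3 · 1/7 = 2/21, 1/3 · 1/45 = 1/135; with total 97/945.
Hence P(bag B | data) = (1/135) / (97/945) = 7/97.

0.0722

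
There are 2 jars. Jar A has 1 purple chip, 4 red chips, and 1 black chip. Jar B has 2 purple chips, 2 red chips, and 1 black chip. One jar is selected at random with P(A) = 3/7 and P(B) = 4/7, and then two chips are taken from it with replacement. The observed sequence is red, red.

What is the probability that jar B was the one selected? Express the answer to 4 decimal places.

Under each hypothesis, the probability of the observed sequence is: P(data | jar A) = (4/6)(4/6) = 4/9; P(data | jar B) = (2/5)(2/5) = 4/25.
The prior-weighted likelihoods are 3/7 · 4/9 = 4/21, 4/7 · 4/25 = 16/175; with total 148/525.
Therefore the posterior P(jar B | data) = (16/175) / (148/525) = 12/37.

0.3243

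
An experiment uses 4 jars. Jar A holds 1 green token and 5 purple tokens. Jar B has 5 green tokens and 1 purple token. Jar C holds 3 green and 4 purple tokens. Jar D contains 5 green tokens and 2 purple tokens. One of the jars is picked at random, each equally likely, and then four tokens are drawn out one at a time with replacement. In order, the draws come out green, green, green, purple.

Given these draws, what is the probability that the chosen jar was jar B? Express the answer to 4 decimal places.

For each hypothesis, P(data | H) works out to: P(data | jar A) = (1/6)(1/6)(1/6)(5/6) = 0.003858; P(data | jar B) = (5/6)(5/6)(5/6)(1/6) = 0.096451; P(data | jar C) = (3/7)(3/7)(3/7)(4/7) = 0.044981; P(data | jar D) = (5/7)(5/7)(5/7)(2/7) = 0.10412.
Weighting by the prior gives 1/4 · 0.003858 = 0.00096451, 1/4 · 0.096451 = 0.024113, 1/4 · 0.044981 = 0.011245, 1/4 · 0.10412 = 0.026031; these sum to 0.062353.
Therefore the posterior P(jar B | data) = (0.024113) / (0.062353) = 0.38671.

0.3867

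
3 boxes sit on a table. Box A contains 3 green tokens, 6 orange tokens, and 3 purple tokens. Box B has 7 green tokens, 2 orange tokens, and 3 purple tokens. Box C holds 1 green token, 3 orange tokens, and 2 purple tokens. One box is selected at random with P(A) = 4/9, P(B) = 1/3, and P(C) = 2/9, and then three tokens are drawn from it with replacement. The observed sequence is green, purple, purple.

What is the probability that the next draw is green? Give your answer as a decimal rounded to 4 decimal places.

0.4097

The likelihood of the observed sequence under each hypothesis: P(data | box A) = (3/12)(3/12)(3/12) = 0.015625; P(data | box B) = (7/12)(3/12)(3/12) = 0.036458; P(data | box C) = (1/6)(2/6)(2/6) = 0.018519.
Weighting by the prior gives 4/9 · 0.015625 = 0.0069444, 1/3 · 0.036458 = 0.012153, 2/9 · 0.018519 = 0.0041152; these sum to 0.023212.
The posterior is then P(box A | data) = 0.29917, P(box B | data) = 0.52355, P(box C | data) = 0.17729.
The predictive probability is P(green next | data) = (1/4)(0.29917) + (7/12)(0.52355) + (1/6)(0.17729) = 0.40974.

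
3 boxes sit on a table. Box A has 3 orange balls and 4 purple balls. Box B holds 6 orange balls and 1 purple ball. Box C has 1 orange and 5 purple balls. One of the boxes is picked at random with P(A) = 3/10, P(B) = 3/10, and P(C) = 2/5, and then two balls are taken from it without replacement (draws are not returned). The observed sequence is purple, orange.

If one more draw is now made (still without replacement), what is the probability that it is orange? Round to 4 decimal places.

Under each hypothesis, the probability of the observed sequence is: P(data | box A) = (4/7)(3/6) = 2/7; P(data | box B) = (1/7)(6/6) = 1/7; P(data | box C) = (5/6)(1/5) = 1/6.
Multiplying each by its prior: 3/10 · 2/7 = 3/35, 3/10 · 1/7 = 3/70, 2/5 · 1/6 = 1/15; with total 41/210.
Normalising, the posterior is P(box A | data) = 18/41, P(box B | data) = 9/41, P(box C | data) = 14/41.
So P(orange next | data) = Σ P(orange next | H) P(H | data) = (2/5)(18/41) + (1)(9/41) + (0)(14/41) = 81/205.

0.3951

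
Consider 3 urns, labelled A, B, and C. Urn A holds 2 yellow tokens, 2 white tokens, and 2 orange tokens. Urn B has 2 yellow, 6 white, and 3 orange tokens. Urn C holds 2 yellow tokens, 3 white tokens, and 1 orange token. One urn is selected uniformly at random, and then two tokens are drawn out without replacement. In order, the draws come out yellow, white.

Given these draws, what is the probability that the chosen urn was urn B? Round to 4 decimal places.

0.2466

For each hypothesis, P(data | H) works out to: P(data | urn A) = (2/6)(2/5) = 2/15; P(data | urn B) = (2/11)(6/10) = 6/55; P(data | urn C) = (2/6)(3/5) = 1/5.
Weighting by the prior gives 1/3 · 2/15 = 2/45, 1/3 · 6/55 = 2/55, 1/3 · 1/5 = 1/15; summing to 73/495.
So P(urn B | data) = (2/55) / (73/495) = 18/73.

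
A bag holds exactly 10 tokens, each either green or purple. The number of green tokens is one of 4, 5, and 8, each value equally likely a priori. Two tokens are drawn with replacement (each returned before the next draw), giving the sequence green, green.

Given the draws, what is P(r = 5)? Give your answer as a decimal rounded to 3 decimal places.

Under each hypothesis, the probability of the observed sequence is: P(data | r = 4) = (4/10)(4/10) = 4/25; P(data | r = 5) = (5/10)(5/10) = 1/4; P(data | r = 8) = (8/10)(8/10) = 16/25.
Weighting by the prior gives 1/3 · 4/25 = 4/75, 1/3 · 1/4 = 1/12, 1/3 · 16/25 = 16/75; with total 7/20.
So P(r = 5 | data) = (1/12) / (7/20) = 5/21.

0.238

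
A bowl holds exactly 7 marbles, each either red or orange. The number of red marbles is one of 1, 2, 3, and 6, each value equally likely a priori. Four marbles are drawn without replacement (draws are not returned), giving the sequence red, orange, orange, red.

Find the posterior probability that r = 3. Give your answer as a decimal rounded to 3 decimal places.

Under each hypothesis, the probability of the observed sequence is: P(data | r = 1) = (1/7)(6/6)(5/5)(0/4) = 0; P(data | r = 2) = (2/7)(5/6)(4/5)(1/4) = 1/21; P(data | r = 3) = (3/7)(4/6)(3/5)(2/4) = 3/35; P(data | r = 6) = (6/7)(1/6)(0/5) = 0.
The prior-weighted likelihoods are 1/4 · 0 = 0, 1/4 · 1/21 = 1/84, 1/4 · 3/35 = 3/140, 1/4 · 0 = 0; summing to 1/30.
So P(r = 3 | data) = (3/140) / (1/30) = 9/14.

0.643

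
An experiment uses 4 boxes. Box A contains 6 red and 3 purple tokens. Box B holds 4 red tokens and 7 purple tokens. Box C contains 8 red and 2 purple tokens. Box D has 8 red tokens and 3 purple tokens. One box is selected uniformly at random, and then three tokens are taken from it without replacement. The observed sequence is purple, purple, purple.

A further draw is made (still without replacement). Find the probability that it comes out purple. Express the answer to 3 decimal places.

0.461

Compute the likelihood of the observed sequence for each case: P(data | box A) = (3/9)(2/8)(1/7) = 0.011905; P(data | box B) = (7/11)(6/10)(5/9) = 0.21212; P(data | box C) = (2/10)(1/9)(0/8) = 0; P(data | box D) = (3/11)(2/10)(1/9) = 0.0060606.
The prior-weighted likelihoods are 1/4 · 0.011905 = 0.0029762, 1/4 · 0.21212 = 0.05303, 1/4 · 0 = 0, 1/4 · 0.0060606 = 0.0015152; summing to 0.057522.
Normalising, the posterior is P(box A | data) = 0.05174, P(box B | data) = 0.92192, P(box C | data) = 0, P(box D | data) = 0.026341.
So P(purple next | data) = Σ P(purple next | H) P(H | data) = (0)(0.05174) + (1/2)(0.92192) + (0)(0.026341) = 0.46096.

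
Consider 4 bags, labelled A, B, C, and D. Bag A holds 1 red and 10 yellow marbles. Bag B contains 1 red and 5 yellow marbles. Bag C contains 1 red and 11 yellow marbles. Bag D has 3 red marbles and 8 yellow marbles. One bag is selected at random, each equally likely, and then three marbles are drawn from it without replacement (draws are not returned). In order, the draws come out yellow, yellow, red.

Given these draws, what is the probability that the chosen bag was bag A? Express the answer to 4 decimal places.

0.1780

Compute the likelihood of the observed sequence for each case: P(data | bag A) = (10/11)(9/10)(1/9) = 0.090909; P(data | bag B) = (5/6)(4/5)(1/4) = 0.16667; P(data | bag C) = (11/12)(10/11)(1/10) = 0.083333; P(data | bag D) = (8/11)(7/10)(3/9) = 0.1697.
The prior-weighted likelihoods are 1/4 · 0.090909 = 0.022727, 1/4 · 0.16667 = 0.041667, 1/4 · 0.083333 = 0.020833, 1/4 · 0.1697 = 0.042424; these sum to 0.12765.
So P(bag A | data) = (0.022727) / (0.12765) = 0.17804.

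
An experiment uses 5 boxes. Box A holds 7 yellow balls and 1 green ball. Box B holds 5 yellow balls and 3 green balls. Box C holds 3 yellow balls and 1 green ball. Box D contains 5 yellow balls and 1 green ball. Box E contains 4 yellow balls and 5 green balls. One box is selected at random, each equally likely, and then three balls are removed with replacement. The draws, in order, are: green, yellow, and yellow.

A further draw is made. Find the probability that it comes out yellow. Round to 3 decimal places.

0.700

Compute the likelihood of the observed sequence for each case: P(data | box A) = (1/8)(7/8)(7/8) = 0.095703; P(data | box B) = (3/8)(5/8)(5/8) = 0.14648; P(data | box C) = (1/4)(3/4)(3/4) = 0.14062; P(data | box D) = (1/6)(5/6)(5/6) = 0.11574; P(data | box E) = (5/9)(4/9)(4/9) = 0.10974.
The prior-weighted likelihoods are 1/5 · 0.095703 = 0.019141, 1/5 · 0.14648 = 0.029297, 1/5 · 0.14062 = 0.028125, 1/5 · 0.11574 = 0.023148, 1/5 · 0.10974 = 0.021948; summing to 0.12166.
Dividing through by the total gives posterior P(box A | data) = 0.15733, P(box B | data) = 0.24081, P(box C | data) = 0.23118, P(box D | data) = 0.19027, P(box E | data) = 0.18041.
The predictive probability is P(yellow next | data) = (7/8)(0.15733) + (5/8)(0.24081) + (3/4)(0.23118) + (5/6)(0.19027) + (4/9)(0.18041) = 0.7003.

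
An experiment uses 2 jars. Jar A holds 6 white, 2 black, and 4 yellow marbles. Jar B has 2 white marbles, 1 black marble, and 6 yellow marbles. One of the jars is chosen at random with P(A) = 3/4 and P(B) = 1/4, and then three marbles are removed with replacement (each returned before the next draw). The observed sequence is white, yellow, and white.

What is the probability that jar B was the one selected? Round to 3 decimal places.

Compute the likelihood of the observed sequence for each case: P(data | jar A) = (6/12)(4/12)(6/12) = 0.083333; P(data | jar B) = (2/9)(6/9)(2/9) = 0.032922.
Multiplying each by its prior: 3/4 · 0.083333 = 0.0625, 1/4 · 0.032922 = 0.0082305; with total 0.07073.
Hence P(jar B | data) = (0.0082305) / (0.07073) = 0.11636.

0.116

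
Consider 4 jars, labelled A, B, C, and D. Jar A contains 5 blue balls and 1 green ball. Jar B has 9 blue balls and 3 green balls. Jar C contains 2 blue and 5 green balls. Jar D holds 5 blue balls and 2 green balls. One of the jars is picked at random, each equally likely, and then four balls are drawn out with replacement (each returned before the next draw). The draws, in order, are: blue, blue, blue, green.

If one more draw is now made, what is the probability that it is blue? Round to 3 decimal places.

For each hypothesis, P(data | H) works out to: P(data | jar A) = (5/6)(5/6)(5/6)(1/6) = 0.096451; P(data | jar B) = (9/12)(9/12)(9/12)(3/12) = 0.10547; P(data | jar C) = (2/7)(2/7)(2/7)(5/7) = 0.01666; P(data | jar D) = (5/7)(5/7)(5/7)(2/7) = 0.10412.
Weighting by the prior gives 1/4 · 0.096451 = 0.024113, 1/4 · 0.10547 = 0.026367, 1/4 · 0.01666 = 0.0041649, 1/4 · 0.10412 = 0.026031; with total 0.080676.
Normalising, the posterior is P(jar A | data) = 0.29888, P(jar B | data) = 0.32683, P(jar C | data) = 0.051626, P(jar D | data) = 0.32266.
Averaging over the posterior, P(blue next | data) = (5/6)(0.29888) + (3/4)(0.32683) + (2/7)(0.051626) + (5/7)(0.32266) = 0.73941.

0.739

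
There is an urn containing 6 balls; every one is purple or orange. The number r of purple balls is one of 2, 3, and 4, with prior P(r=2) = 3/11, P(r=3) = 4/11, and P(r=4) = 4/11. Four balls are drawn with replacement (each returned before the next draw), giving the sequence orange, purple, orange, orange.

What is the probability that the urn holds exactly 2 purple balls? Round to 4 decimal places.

Compute the likelihood of the observed sequence for each case: P(data | r = 2) = (4/6)(2/6)(4/6)(4/6) = 8/81; P(data | r = 3) = (3/6)(3/6)(3/6)(3/6) = 1/16; P(data | r = 4) = (2/6)(4/6)(2/6)(2/6) = 2/81.
Weighting by the prior gives 3/11 · 8/81 = 8/297, 4/11 · 1/16 = 1/44, 4/11 · 2/81 = 8/891; these sum to 19/324.
By Bayes' rule, P(r = 2 | data) = (8/297) / (19/324) = 96/209.

0.4593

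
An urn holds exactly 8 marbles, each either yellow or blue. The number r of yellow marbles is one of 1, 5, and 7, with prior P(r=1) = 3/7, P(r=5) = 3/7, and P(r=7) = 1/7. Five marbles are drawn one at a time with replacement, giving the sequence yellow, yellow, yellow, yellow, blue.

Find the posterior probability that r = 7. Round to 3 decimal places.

The likelihood of the observed sequence under each hypothesis: P(data | r = 1) = (1/8)(1/8)(1/8)(1/8)(7/8) = 0.00021362; P(data | r = 5) = (5/8)(5/8)(5/8)(5/8)(3/8) = 0.05722; P(data | r = 7) = (7/8)(7/8)(7/8)(7/8)(1/8) = 0.073273.
The prior-weighted likelihoods are 3/7 · 0.00021362 = 9.1553e-05, 3/7 · 0.05722 = 0.024523, 1/7 · 0.073273 = 0.010468; with total 0.035082.
By Bayes' rule, P(r = 7 | data) = (0.010468) / (0.035082) = 0.29837.

0.298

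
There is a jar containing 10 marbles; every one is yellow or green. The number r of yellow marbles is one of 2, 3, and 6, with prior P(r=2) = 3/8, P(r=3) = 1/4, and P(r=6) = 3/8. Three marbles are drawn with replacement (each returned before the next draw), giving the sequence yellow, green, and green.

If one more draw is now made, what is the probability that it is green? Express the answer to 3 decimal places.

0.650

Compute the likelihood of the observed sequence for each case: P(data | r = 2) = (2/10)(8/10)(8/10) = 0.128; P(data | r = 3) = (3/10)(7/10)(7/10) = 0.147; P(data | r = 6) = (6/10)(4/10)(4/10) = 0.096.
Multiplying each by its prior: 3/8 · 0.128 = 0.048, 1/4 · 0.147 = 0.03675, 3/8 · 0.096 = 0.036; summing to 0.12075.
Normalising, the posterior is P(r = 2 | data) = 0.39752, P(r = 3 | data) = 0.30435, P(r = 6 | data) = 0.29814.
The predictive probability is P(green next | data) = (4/5)(0.39752) + (7/10)(0.30435) + (2/5)(0.29814) = 0.65031.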